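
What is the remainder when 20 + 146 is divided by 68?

146 mod 68 = 10 (since 2·68 = 136).
(20 + 10) mod 68 = 30.

30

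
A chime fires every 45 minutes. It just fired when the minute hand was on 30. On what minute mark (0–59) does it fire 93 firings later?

93·45 = 4185.
4185 mod 60 = 45 (since 69·60 = 4140).
(30 + 45) mod 60 = 15.

15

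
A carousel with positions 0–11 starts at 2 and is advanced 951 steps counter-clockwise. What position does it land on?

Dividing 951 by 12 gives quotient 79 and remainder 3.
(2 − 3) mod 12 = 11.

11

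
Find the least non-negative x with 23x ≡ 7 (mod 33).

The inverse of 23 mod 33 is 23 (since 23·23 = 529 ≡ 1).
Multiplying both sides by 23: x ≡ 23·7 = 161 ≡ 29 (mod 33).

29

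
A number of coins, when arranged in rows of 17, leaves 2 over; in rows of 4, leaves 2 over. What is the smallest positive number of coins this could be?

x ≡ 2 (mod 4) gives x ∈ {2}.
The first of these with x mod 17 = 2 is 2.

2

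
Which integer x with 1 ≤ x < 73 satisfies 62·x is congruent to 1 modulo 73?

53

73 = 1·62 + 11
62 = 5·11 + 7
11 = 1·7 + 4
7 = 1·4 + 3
4 = 1·3 + 1
3 = 3·1 + 0
Back-substituting gives 62·53 ≡ 1 (mod 73).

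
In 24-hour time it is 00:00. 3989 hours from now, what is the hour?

5

3989 = 166·24 + 5, so 3989 mod 24 = 5.
(0 + 5) mod 24 = 5.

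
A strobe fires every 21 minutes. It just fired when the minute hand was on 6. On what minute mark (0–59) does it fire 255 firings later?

21

255·21 = 5355.
Dividing 5355 by 60 gives quotient 89 and remainder 15.
(6 + 15) mod 60 = 21.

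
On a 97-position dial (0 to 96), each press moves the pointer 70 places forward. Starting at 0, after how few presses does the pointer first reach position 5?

7

70⁻¹ ≡ 79 (mod 97) because 70·79 = 5530 = 57·97 + 1.
Multiplying both sides by 79: x ≡ 79·5 = 395 ≡ 7 (mod 97).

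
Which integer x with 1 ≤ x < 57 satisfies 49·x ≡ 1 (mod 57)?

57 = 1·49 + 8
49 = 6·8 + 1
8 = 8·1 + 0
Back-substituting gives 49·7 ≡ 1 (mod 57).

7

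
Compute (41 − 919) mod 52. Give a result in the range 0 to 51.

6

919 = 17·52 + 35, so 919 mod 52 = 35.
(41 − 35) mod 52 = 6.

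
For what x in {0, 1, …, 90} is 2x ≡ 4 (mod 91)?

2

The inverse of 2 mod 91 is 46 (since 2·46 = 92 ≡ 1).
Multiplying both sides by 46: x ≡ 46·4 = 184 ≡ 2 (mod 91).
Check: 2·2 = 4 = 0·91 + 4.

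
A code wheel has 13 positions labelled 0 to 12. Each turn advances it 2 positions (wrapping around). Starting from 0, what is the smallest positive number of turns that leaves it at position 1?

2·7 = 14 = 1·13 + 1, so 2⁻¹ ≡ 7 (mod 13).

7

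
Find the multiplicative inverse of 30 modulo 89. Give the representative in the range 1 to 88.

3

89 = 2·30 + 29
30 = 1·29 + 1
29 = 29·1 + 0
Back-substituting gives 30·3 ≡ 1 (mod 89).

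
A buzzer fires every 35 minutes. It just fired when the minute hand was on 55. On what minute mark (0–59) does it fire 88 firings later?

88·35 = 3080.
Dividing 3080 by 60 gives quotient 51 and remainder 20.
(55 + 20) mod 60 = 15.

15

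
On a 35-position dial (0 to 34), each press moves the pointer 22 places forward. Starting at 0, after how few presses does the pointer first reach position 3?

The inverse of 22 mod 35 is 8 (since 22·8 = 176 ≡ 1).
Multiplying both sides by 8: x ≡ 8·3 = 24 ≡ 24 (mod 35).

24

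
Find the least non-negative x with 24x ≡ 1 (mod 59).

The inverse of 24 mod 59 is 32 (since 24·32 = 768 ≡ 1).
Multiplying both sides by 32: x ≡ 32·1 = 32 ≡ 32 (mod 59).

32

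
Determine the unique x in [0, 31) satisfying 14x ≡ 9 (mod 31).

25

14⁻¹ ≡ 20 (mod 31) because 14·20 = 280 = 9·31 + 1.
Multiplying both sides by 20: x ≡ 20·9 = 180 ≡ 25 (mod 31).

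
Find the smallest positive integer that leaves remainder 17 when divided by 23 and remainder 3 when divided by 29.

x ≡ 17 (mod 23) gives x ∈ {17, 40, 63, 86, 109, 132, 155, 178, …}.
The first of these with x mod 29 = 3 is 293.

293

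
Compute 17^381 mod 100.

Square-and-reduce mod 100: 17^1≡17, 17^2≡89, 17^4≡21, 17^8≡41, 17^16≡81, 17^32≡61, 17^64≡21, 17^128≡41, 17^256≡81.
Since 381 = 1 + 4 + 8 + 16 + 32 + 64 + 256 in binary, 17^381 ≡ 17·21·41·81·61·21·81 ≡ 17 (mod 100).

17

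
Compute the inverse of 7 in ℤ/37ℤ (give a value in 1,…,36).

37 = 5·7 + 2
7 = 3·2 + 1
2 = 2·1 + 0
Back-substituting gives 7·16 ≡ 1 (mod 37).

16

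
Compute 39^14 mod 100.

41

By repeated squaring mod 100: 39^1≡39, 39^2≡21, 39^4≡41, 39^8≡81.
Since 14 = 2 + 4 + 8 in binary, 39^14 ≡ 21·41·81 ≡ 41 (mod 100).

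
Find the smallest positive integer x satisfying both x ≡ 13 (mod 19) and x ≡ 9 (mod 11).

108

x ≡ 9 (mod 11) gives x ∈ {9, 20, 31, 42, 53, 64, 75, 86, …}.
The first of these with x mod 19 = 13 is 108.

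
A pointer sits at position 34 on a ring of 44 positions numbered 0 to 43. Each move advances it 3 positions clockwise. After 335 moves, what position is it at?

27

335·3 = 1005.
1005 = 22·44 + 37, so 1005 mod 44 = 37.
(34 + 37) mod 44 = 27.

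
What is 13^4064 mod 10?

1

Powers of 3 mod 10 repeat with period 4: 3, 9, 7, 1.
4064 mod 4 = 0, so the last digit matches 3^4 = 1.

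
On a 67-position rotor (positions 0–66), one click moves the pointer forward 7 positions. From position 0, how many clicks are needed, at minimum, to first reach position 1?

48

7·48 = 336 = 5·67 + 1, so 7⁻¹ ≡ 48 (mod 67).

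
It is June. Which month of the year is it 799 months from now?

799 mod 12 = 7 (since 66·12 = 792).
June + 7 months → January.

January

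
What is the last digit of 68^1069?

Powers of 8 mod 10 repeat with period 4: 8, 4, 2, 6.
1069 mod 4 = 1, so the last digit matches 8^1 = 8.

8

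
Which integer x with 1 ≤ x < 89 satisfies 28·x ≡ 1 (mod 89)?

28·35 = 980 = 11·89 + 1, so 28⁻¹ ≡ 35 (mod 89).

35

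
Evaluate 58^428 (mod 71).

Square-and-reduce mod 71: 58^1≡58, 58^2≡27, 58^4≡19, 58^8≡6, 58^16≡36, 58^32≡18, 58^64≡40, 58^128≡38, 58^256≡24.
428 = 4 + 8 + 32 + 128 + 256, so 58^428 ≡ 19·6·18·38·24 ≡ 6 (mod 71).

6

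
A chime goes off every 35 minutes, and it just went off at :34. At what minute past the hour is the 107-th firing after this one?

59

107·35 = 3745.
3745 mod 60 = 25 (since 62·60 = 3720).
(34 + 25) mod 60 = 59.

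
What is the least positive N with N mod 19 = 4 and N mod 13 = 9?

Since 13·3 ≡ 1 (mod 19), take x = 9 + 13·((4−9)·3 mod 19) = 9 + 13·4 = 61.
Check: 61 mod 19 = 4, 61 mod 13 = 9.

61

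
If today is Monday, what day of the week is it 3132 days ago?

Friday

3132 − 447·7 = 3, so 3132 ≡ 3 (mod 7).
Monday − 3 days → Friday.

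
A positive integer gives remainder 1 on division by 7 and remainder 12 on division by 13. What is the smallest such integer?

64

Since 13·6 ≡ 1 (mod 7), take x = 12 + 13·((1−12)·6 mod 7) = 12 + 13·4 = 64.
Check: 64 mod 7 = 1, 64 mod 13 = 12.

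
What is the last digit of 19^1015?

9

Last digits of 9^n: 9, 1 (period 2).
1015 leaves remainder 1 on division by 2, so 19^1015 ends in 9.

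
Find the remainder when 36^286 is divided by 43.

36

Square-and-reduce mod 43: 36^1≡36, 36^2≡6, 36^4≡36, 36^8≡6, 36^16≡36, 36^32≡6, 36^64≡36, 36^128≡6, 36^256≡36.
Since 286 = 2 + 4 + 8 + 16 + 256 in binary, 36^286 ≡ 6·36·6·36·36 ≡ 36 (mod 43).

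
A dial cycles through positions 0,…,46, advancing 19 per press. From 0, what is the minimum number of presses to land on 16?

33

The inverse of 19 mod 47 is 5 (since 19·5 = 95 ≡ 1).
Multiplying both sides by 5: x ≡ 5·16 = 80 ≡ 33 (mod 47).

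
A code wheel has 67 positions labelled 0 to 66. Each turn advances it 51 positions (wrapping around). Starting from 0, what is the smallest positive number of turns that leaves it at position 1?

51·46 = 2346 = 35·67 + 1, so 51⁻¹ ≡ 46 (mod 67).

46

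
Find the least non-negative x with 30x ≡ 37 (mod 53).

3

30⁻¹ ≡ 23 (mod 53) because 30·23 = 690 = 13·53 + 1.
Multiplying both sides by 23: x ≡ 23·37 = 851 ≡ 3 (mod 53).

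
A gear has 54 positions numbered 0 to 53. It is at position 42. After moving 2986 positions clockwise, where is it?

2986 = 55·54 + 16, so 2986 mod 54 = 16.
(42 + 16) mod 54 = 4.

4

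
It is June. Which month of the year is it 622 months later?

622 = 51·12 + 10, so 622 mod 12 = 10.
June + 10 months → April.

April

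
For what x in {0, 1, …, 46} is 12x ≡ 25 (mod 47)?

The inverse of 12 mod 47 is 4 (since 12·4 = 48 ≡ 1).
Multiplying both sides by 4: x ≡ 4·25 = 100 ≡ 6 (mod 47).
Check: 12·6 = 72 = 1·47 + 25.

6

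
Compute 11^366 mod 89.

4

Successive squares of 11 mod 89: 11^1≡11, 11^2≡32, 11^4≡45, 11^8≡67, 11^16≡39, 11^32≡8, 11^64≡64, 11^128≡2, 11^256≡4.
366 = 2 + 4 + 8 + 32 + 64 + 256, so 11^366 ≡ 32·45·67·8·64·4 ≡ 4 (mod 89).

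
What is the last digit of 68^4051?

2

Last digits of 8^n: 8, 4, 2, 6 (period 4).
4051 leaves remainder 3 on division by 4, so 68^4051 ends in 2.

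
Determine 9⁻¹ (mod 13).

13 = 1·9 + 4
9 = 2·4 + 1
4 = 4·1 + 0
Back-substituting gives 9·3 ≡ 1 (mod 13).

3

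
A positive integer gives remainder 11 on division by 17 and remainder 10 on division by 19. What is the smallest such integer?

181

Since 19·9 ≡ 1 (mod 17), take x = 10 + 19·((11−10)·9 mod 17) = 10 + 19·9 = 181.
Check: 181 mod 17 = 11, 181 mod 19 = 10.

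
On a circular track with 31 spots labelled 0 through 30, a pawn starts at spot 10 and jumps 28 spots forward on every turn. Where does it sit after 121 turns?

121·28 = 3388.
3388 − 109·31 = 9, so 3388 ≡ 9 (mod 31).
(10 + 9) mod 31 = 19.

19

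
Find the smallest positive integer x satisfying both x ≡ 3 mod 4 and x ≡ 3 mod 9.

3

x ≡ 3 (mod 4) gives x ∈ {3}.
The first of these with x mod 9 = 3 is 3.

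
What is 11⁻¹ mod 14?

9

14 = 1·11 + 3
11 = 3·3 + 2
3 = 1·2 + 1
2 = 2·1 + 0
Back-substituting gives 11·9 ≡ 1 (mod 14).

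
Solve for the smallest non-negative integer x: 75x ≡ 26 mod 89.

49

The inverse of 75 mod 89 is 19 (since 75·19 = 1425 ≡ 1).
Multiplying both sides by 19: x ≡ 19·26 = 494 ≡ 49 (mod 89).
Check: 75·49 = 3675 = 41·89 + 26.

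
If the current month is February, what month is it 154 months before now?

April

Dividing 154 by 12 gives quotient 12 and remainder 10.
February − 10 months → April.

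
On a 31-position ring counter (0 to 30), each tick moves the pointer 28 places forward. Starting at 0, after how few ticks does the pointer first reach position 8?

18

The inverse of 28 mod 31 is 10 (since 28·10 = 280 ≡ 1).
So x ≡ 10·8 = 80 ≡ 18 (mod 31).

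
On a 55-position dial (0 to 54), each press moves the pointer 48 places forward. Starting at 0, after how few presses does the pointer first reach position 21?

52

The inverse of 48 mod 55 is 47 (since 48·47 = 2256 ≡ 1).
Multiplying both sides by 47: x ≡ 47·21 = 987 ≡ 52 (mod 55).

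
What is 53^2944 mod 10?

1

Powers of 3 mod 10 repeat with period 4: 3, 9, 7, 1.
2944 mod 4 = 0, so the last digit matches 3^4 = 1.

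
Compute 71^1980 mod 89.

By repeated squaring mod 89: 71^1≡71, 71^2≡57, 71^4≡45, 71^8≡67, 71^16≡39, 71^32≡8, 71^64≡64, 71^128≡2, 71^256≡4, 71^512≡16, 71^1024≡78.
1980 = 4 + 8 + 16 + 32 + 128 + 256 + 512 + 1024, so 71^1980 ≡ 45·67·39·8·2·4·16·78 ≡ 1 (mod 89).

1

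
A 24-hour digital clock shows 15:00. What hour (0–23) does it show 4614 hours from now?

4614 = 192·24 + 6, so 4614 mod 24 = 6.
(15 + 6) mod 24 = 21.

21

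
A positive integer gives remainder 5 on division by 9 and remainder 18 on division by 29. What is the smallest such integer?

x ≡ 5 (mod 9) gives x ∈ {5, 14, 23, 32, 41, 50, 59, 68, …}.
The first of these with x mod 29 = 18 is 221.

221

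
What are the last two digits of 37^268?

By repeated squaring mod 100: 37^1≡37, 37^2≡69, 37^4≡61, 37^8≡21, 37^16≡41, 37^32≡81, 37^64≡61, 37^128≡21, 37^256≡41.
Since 268 = 4 + 8 + 256 in binary, 37^268 ≡ 61·21·41 ≡ 21 (mod 100).

21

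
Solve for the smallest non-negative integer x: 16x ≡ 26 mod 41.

17

The inverse of 16 mod 41 is 18 (since 16·18 = 288 ≡ 1).
So x ≡ 18·26 = 468 ≡ 17 (mod 41).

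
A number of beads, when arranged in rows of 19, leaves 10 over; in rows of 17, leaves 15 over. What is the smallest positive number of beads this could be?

Since 17·9 ≡ 1 (mod 19), take x = 15 + 17·((10−15)·9 mod 19) = 15 + 17·12 = 219.
Check: 219 mod 19 = 10, 219 mod 17 = 15.

219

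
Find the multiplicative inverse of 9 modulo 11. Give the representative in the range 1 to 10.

9·5 = 45 = 4·11 + 1, so 9⁻¹ ≡ 5 (mod 11).

5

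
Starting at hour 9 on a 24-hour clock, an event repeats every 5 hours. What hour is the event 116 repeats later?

13

116·5 = 580.
580 − 24·24 = 4, so 580 ≡ 4 (mod 24).
(9 + 4) mod 24 = 13.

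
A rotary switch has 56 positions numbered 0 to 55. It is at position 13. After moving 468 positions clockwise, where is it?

33

468 = 8·56 + 20, so 468 mod 56 = 20.
(13 + 20) mod 56 = 33.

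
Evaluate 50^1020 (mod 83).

29

By repeated squaring mod 83: 50^1≡50, 50^2≡10, 50^4≡17, 50^8≡40, 50^16≡23, 50^32≡31, 50^64≡48, 50^128≡63, 50^256≡68, 50^512≡59.
Since 1020 = 4 + 8 + 16 + 32 + 64 + 128 + 256 + 512 in binary, 50^1020 ≡ 17·40·23·31·48·63·68·59 ≡ 29 (mod 83).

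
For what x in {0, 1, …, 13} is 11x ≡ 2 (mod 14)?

11⁻¹ ≡ 9 (mod 14) because 11·9 = 99 = 7·14 + 1.
Multiplying both sides by 9: x ≡ 9·2 = 18 ≡ 4 (mod 14).

4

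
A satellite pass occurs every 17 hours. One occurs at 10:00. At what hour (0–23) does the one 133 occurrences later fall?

15

133·17 = 2261.
2261 − 94·24 = 5, so 2261 ≡ 5 (mod 24).
(10 + 5) mod 24 = 15.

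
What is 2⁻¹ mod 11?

6

11 = 5·2 + 1
2 = 2·1 + 0
Back-substituting gives 2·6 ≡ 1 (mod 11).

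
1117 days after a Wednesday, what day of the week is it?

1117 − 159·7 = 4, so 1117 ≡ 4 (mod 7).
Wednesday + 4 days → Sunday.

Sunday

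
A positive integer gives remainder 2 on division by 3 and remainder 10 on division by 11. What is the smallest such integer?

32

x ≡ 2 (mod 3) gives x ∈ {2, 5, 8, 11, 14, 17, 20, 23, …}.
The first of these with x mod 11 = 10 is 32.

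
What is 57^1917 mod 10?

7

The units digit of 57^n cycles with period 4: 7, 9, 3, 1, …
1917 mod 4 = 1, so the last digit matches 7^1 = 7.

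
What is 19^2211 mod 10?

Powers of 9 mod 10 repeat with period 2: 9, 1.
2211 leaves remainder 1 on division by 2, so 19^2211 ends in 9.

9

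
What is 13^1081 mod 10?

3

Last digits of 3^n: 3, 9, 7, 1 (period 4).
1081 mod 4 = 1, so the last digit matches 3^1 = 3.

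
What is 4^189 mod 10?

The units digit of 4^n cycles with period 2: 4, 6, …
189 leaves remainder 1 on division by 2, so 4^189 ends in 4.

4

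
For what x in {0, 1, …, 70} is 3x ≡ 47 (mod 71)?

63

The inverse of 3 mod 71 is 24 (since 3·24 = 72 ≡ 1).
Multiplying both sides by 24: x ≡ 24·47 = 1128 ≡ 63 (mod 71).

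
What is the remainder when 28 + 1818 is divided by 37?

33

1818 − 49·37 = 5, so 1818 ≡ 5 (mod 37).
(28 + 5) mod 37 = 33.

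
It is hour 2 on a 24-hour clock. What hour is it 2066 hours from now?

2066 mod 24 = 2 (since 86·24 = 2064).
(2 + 2) mod 24 = 4.

4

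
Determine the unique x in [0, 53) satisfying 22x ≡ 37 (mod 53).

The inverse of 22 mod 53 is 41 (since 22·41 = 902 ≡ 1).
Multiplying both sides by 41: x ≡ 41·37 = 1517 ≡ 33 (mod 53).

33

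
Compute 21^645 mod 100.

1

By repeated squaring mod 100: 21^1≡21, 21^2≡41, 21^4≡81, 21^8≡61, 21^16≡21, 21^32≡41, 21^64≡81, 21^128≡61, 21^256≡21, 21^512≡41.
Since 645 = 1 + 4 + 128 + 512 in binary, 21^645 ≡ 21·81·61·41 ≡ 1 (mod 100).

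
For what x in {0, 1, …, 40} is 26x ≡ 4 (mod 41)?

26⁻¹ ≡ 30 (mod 41) because 26·30 = 780 = 19·41 + 1.
So x ≡ 30·4 = 120 ≡ 38 (mod 41).

38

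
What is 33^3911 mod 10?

7

Last digits of 3^n: 3, 9, 7, 1 (period 4).
3911 mod 4 = 3, so the last digit matches 3^3 = 7.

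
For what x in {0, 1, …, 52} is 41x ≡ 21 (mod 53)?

41⁻¹ ≡ 22 (mod 53) because 41·22 = 902 = 17·53 + 1.
Multiplying both sides by 22: x ≡ 22·21 = 462 ≡ 38 (mod 53).
Check: 41·38 = 1558 = 29·53 + 21.

38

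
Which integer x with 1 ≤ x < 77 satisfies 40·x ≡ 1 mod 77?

40·52 = 2080 = 27·77 + 1, so 40⁻¹ ≡ 52 (mod 77).

52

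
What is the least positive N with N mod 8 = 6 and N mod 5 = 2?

x ≡ 2 (mod 5) gives x ∈ {2, 7, 12, 17, 22}.
The first of these with x mod 8 = 6 is 22.

22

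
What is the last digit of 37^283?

Last digits of 7^n: 7, 9, 3, 1 (period 4).
283 leaves remainder 3 on division by 4, so 37^283 ends in 3.

3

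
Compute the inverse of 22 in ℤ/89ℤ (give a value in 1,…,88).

85

89 = 4·22 + 1
22 = 22·1 + 0
Back-substituting gives 22·85 ≡ 1 (mod 89).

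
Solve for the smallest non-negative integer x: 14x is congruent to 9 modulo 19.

14⁻¹ ≡ 15 (mod 19) because 14·15 = 210 = 11·19 + 1.
Multiplying both sides by 15: x ≡ 15·9 = 135 ≡ 2 (mod 19).
Check: 14·2 = 28 = 1·19 + 9.

2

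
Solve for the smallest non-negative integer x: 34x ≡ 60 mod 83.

75

The inverse of 34 mod 83 is 22 (since 34·22 = 748 ≡ 1).
So x ≡ 22·60 = 1320 ≡ 75 (mod 83).
Check: 34·75 = 2550 = 30·83 + 60.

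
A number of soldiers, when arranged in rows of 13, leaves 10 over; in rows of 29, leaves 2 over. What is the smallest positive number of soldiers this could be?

205

x ≡ 10 (mod 13) gives x ∈ {10, 23, 36, 49, 62, 75, 88, 101, …}.
The first of these with x mod 29 = 2 is 205.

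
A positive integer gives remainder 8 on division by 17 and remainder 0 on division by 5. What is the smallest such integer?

25

x ≡ 0 (mod 5) gives x ∈ {0, 5, 10, 15, 20, 25}.
The first of these with x mod 17 = 8 is 25.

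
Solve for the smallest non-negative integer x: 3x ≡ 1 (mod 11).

3⁻¹ ≡ 4 (mod 11) because 3·4 = 12 = 1·11 + 1.
Multiplying both sides by 4: x ≡ 4·1 = 4 ≡ 4 (mod 11).

4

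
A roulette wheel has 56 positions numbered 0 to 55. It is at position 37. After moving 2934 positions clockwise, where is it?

2934 mod 56 = 22 (since 52·56 = 2912).
(37 + 22) mod 56 = 3.

3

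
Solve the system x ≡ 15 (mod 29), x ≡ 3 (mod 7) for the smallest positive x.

73

x ≡ 3 (mod 7) gives x ∈ {3, 10, 17, 24, 31, 38, 45, 52, …}.
The first of these with x mod 29 = 15 is 73.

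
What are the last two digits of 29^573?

89

Square-and-reduce mod 100: 29^1≡29, 29^2≡41, 29^4≡81, 29^8≡61, 29^16≡21, 29^32≡41, 29^64≡81, 29^128≡61, 29^256≡21, 29^512≡41.
573 = 1 + 4 + 8 + 16 + 32 + 512, so 29^573 ≡ 29·81·61·21·41·41 ≡ 89 (mod 100).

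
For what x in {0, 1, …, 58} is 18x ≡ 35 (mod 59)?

18⁻¹ ≡ 23 (mod 59) because 18·23 = 414 = 7·59 + 1.
Multiplying both sides by 23: x ≡ 23·35 = 805 ≡ 38 (mod 59).

38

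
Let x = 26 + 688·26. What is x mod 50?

14

688·26 = 17888.
17888 mod 50 = 38 (since 357·50 = 17850).
(26 + 38) mod 50 = 14.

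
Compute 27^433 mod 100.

67

Square-and-reduce mod 100: 27^1≡27, 27^2≡29, 27^4≡41, 27^8≡81, 27^16≡61, 27^32≡21, 27^64≡41, 27^128≡81, 27^256≡61.
433 = 1 + 16 + 32 + 128 + 256, so 27^433 ≡ 27·61·21·81·61 ≡ 67 (mod 100).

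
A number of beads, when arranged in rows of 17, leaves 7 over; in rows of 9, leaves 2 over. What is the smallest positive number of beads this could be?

92

x ≡ 2 (mod 9) gives x ∈ {2, 11, 20, 29, 38, 47, 56, 65, …}.
The first of these with x mod 17 = 7 is 92.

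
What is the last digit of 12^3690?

The units digit of 12^n cycles with period 4: 2, 4, 8, 6, …
3690 leaves remainder 2 on division by 4, so 12^3690 ends in 4.

4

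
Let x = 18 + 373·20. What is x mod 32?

22

373·20 = 7460.
7460 mod 32 = 4 (since 233·32 = 7456).
(18 + 4) mod 32 = 22.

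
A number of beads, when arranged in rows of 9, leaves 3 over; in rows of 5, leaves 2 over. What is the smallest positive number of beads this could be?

x ≡ 2 (mod 5) gives x ∈ {2, 7, 12}.
The first of these with x mod 9 = 3 is 12.

12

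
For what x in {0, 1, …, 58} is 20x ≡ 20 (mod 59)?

The inverse of 20 mod 59 is 3 (since 20·3 = 60 ≡ 1).
Multiplying both sides by 3: x ≡ 3·20 = 60 ≡ 1 (mod 59).

1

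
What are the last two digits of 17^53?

37

Square-and-reduce mod 100: 17^1≡17, 17^2≡89, 17^4≡21, 17^8≡41, 17^16≡81, 17^32≡61.
53 = 1 + 4 + 16 + 32, so 17^53 ≡ 17·21·81·61 ≡ 37 (mod 100).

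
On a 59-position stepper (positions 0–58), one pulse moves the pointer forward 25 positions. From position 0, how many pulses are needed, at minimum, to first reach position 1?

25·26 = 650 = 11·59 + 1, so 25⁻¹ ≡ 26 (mod 59).

26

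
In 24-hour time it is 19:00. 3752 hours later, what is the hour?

Dividing 3752 by 24 gives quotient 156 and remainder 8.
(19 + 8) mod 24 = 3.

3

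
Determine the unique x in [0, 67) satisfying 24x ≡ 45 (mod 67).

27

24⁻¹ ≡ 14 (mod 67) because 24·14 = 336 = 5·67 + 1.
So x ≡ 14·45 = 630 ≡ 27 (mod 67).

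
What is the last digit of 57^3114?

9

The units digit of 57^n cycles with period 4: 7, 9, 3, 1, …
3114 leaves remainder 2 on division by 4, so 57^3114 ends in 9.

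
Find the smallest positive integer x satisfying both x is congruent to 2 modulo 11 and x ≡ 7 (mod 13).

x ≡ 2 (mod 11) gives x ∈ {2, 13, 24, 35, 46}.
The first of these with x mod 13 = 7 is 46.

46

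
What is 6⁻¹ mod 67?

56

6·56 = 336 = 5·67 + 1, so 6⁻¹ ≡ 56 (mod 67).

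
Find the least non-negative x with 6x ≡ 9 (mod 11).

6⁻¹ ≡ 2 (mod 11) because 6·2 = 12 = 1·11 + 1.
Multiplying both sides by 2: x ≡ 2·9 = 18 ≡ 7 (mod 11).
Check: 6·7 = 42 = 3·11 + 9.

7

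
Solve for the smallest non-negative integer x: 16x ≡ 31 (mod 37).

32

16⁻¹ ≡ 7 (mod 37) because 16·7 = 112 = 3·37 + 1.
Multiplying both sides by 7: x ≡ 7·31 = 217 ≡ 32 (mod 37).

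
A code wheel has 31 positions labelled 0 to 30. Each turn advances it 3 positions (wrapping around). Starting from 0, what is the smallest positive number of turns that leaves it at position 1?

21

31 = 10·3 + 1
3 = 3·1 + 0
Back-substituting gives 3·21 ≡ 1 (mod 31).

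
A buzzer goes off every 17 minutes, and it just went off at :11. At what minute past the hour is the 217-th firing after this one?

40

217·17 = 3689.
3689 − 61·60 = 29, so 3689 ≡ 29 (mod 60).
(11 + 29) mod 60 = 40.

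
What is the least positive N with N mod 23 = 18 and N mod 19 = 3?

x ≡ 3 (mod 19) gives x ∈ {3, 22, 41}.
The first of these with x mod 23 = 18 is 41.

41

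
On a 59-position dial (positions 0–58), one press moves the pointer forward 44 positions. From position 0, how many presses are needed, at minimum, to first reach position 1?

59 = 1·44 + 15
44 = 2·15 + 14
15 = 1·14 + 1
14 = 14·1 + 0
Back-substituting gives 44·55 ≡ 1 (mod 59).

55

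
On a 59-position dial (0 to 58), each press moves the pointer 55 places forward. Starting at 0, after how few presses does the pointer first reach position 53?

The inverse of 55 mod 59 is 44 (since 55·44 = 2420 ≡ 1).
Multiplying both sides by 44: x ≡ 44·53 = 2332 ≡ 31 (mod 59).
Check: 55·31 = 1705 = 28·59 + 53.

31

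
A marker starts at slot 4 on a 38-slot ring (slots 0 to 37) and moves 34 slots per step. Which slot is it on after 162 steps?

2

162·34 = 5508.
5508 = 144·38 + 36, so 5508 mod 38 = 36.
(4 + 36) mod 38 = 2.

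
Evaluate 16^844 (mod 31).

Square-and-reduce mod 31: 16^1≡16, 16^2≡8, 16^4≡2, 16^8≡4, 16^16≡16, 16^32≡8, 16^64≡2, 16^128≡4, 16^256≡16, 16^512≡8.
Since 844 = 4 + 8 + 64 + 256 + 512 in binary, 16^844 ≡ 2·4·2·16·8 ≡ 2 (mod 31).

2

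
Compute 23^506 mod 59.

Square-and-reduce mod 59: 23^1≡23, 23^2≡57, 23^4≡4, 23^8≡16, 23^16≡20, 23^32≡46, 23^64≡51, 23^128≡5, 23^256≡25.
Since 506 = 2 + 8 + 16 + 32 + 64 + 128 + 256 in binary, 23^506 ≡ 57·16·20·46·51·5·25 ≡ 3 (mod 59).

3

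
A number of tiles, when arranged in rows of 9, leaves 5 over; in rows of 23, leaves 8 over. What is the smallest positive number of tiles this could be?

Since 23·2 ≡ 1 (mod 9), take x = 8 + 23·((5−8)·2 mod 9) = 8 + 23·3 = 77.
Check: 77 mod 9 = 5, 77 mod 23 = 8.

77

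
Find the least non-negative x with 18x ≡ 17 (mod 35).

The inverse of 18 mod 35 is 2 (since 18·2 = 36 ≡ 1).
Multiplying both sides by 2: x ≡ 2·17 = 34 ≡ 34 (mod 35).
Check: 18·34 = 612 = 17·35 + 17.

34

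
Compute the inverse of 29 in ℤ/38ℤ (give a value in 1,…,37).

38 = 1·29 + 9
29 = 3·9 + 2
9 = 4·2 + 1
2 = 2·1 + 0
Back-substituting gives 29·21 ≡ 1 (mod 38).

21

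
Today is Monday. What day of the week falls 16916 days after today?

Friday

Dividing 16916 by 7 gives quotient 2416 and remainder 4.
Monday + 4 days → Friday.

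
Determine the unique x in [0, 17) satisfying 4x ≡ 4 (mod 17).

The inverse of 4 mod 17 is 13 (since 4·13 = 52 ≡ 1).
So x ≡ 13·4 = 52 ≡ 1 (mod 17).

1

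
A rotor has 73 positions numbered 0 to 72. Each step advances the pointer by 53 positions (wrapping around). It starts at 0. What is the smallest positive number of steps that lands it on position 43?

The inverse of 53 mod 73 is 62 (since 53·62 = 3286 ≡ 1).
Multiplying both sides by 62: x ≡ 62·43 = 2666 ≡ 38 (mod 73).

38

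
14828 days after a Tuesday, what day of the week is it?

Thursday

14828 mod 7 = 2 (since 2118·7 = 14826).
Tuesday + 2 days → Thursday.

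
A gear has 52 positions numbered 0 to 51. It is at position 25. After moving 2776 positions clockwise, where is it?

2776 = 53·52 + 20, so 2776 mod 52 = 20.
(25 + 20) mod 52 = 45.

45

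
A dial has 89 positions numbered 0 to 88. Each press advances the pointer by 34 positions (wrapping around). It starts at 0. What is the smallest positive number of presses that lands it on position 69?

34⁻¹ ≡ 55 (mod 89) because 34·55 = 1870 = 21·89 + 1.
So x ≡ 55·69 = 3795 ≡ 57 (mod 89).

57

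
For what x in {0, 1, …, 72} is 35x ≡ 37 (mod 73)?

35⁻¹ ≡ 48 (mod 73) because 35·48 = 1680 = 23·73 + 1.
Multiplying both sides by 48: x ≡ 48·37 = 1776 ≡ 24 (mod 73).
Check: 35·24 = 840 = 11·73 + 37.

24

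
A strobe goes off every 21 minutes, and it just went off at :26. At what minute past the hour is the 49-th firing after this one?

35

49·21 = 1029.
1029 − 17·60 = 9, so 1029 ≡ 9 (mod 60).
(26 + 9) mod 60 = 35.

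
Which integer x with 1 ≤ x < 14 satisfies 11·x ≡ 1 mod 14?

9

11·9 = 99 = 7·14 + 1, so 11⁻¹ ≡ 9 (mod 14).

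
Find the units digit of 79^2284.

1

Last digits of 9^n: 9, 1 (period 2).
2284 leaves remainder 0 on division by 2, so 79^2284 ends in 1.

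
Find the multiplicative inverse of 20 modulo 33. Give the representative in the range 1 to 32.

20·5 = 100 = 3·33 + 1, so 20⁻¹ ≡ 5 (mod 33).

5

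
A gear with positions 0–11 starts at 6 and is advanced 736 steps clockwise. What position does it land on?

10

Dividing 736 by 12 gives quotient 61 and remainder 4.
(6 + 4) mod 12 = 10.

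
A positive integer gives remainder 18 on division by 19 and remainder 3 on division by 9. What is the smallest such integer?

75

x ≡ 3 (mod 9) gives x ∈ {3, 12, 21, 30, 39, 48, 57, 66, …}.
The first of these with x mod 19 = 18 is 75.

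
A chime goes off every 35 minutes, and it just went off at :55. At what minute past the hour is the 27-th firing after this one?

40

27·35 = 945.
945 = 15·60 + 45, so 945 mod 60 = 45.
(55 + 45) mod 60 = 40.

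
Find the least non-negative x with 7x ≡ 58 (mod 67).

The inverse of 7 mod 67 is 48 (since 7·48 = 336 ≡ 1).
So x ≡ 48·58 = 2784 ≡ 37 (mod 67).
Check: 7·37 = 259 = 3·67 + 58.

37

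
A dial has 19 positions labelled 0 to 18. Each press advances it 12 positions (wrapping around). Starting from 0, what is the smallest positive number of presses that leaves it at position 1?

8

12·8 = 96 = 5·19 + 1, so 12⁻¹ ≡ 8 (mod 19).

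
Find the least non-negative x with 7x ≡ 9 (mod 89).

7⁻¹ ≡ 51 (mod 89) because 7·51 = 357 = 4·89 + 1.
So x ≡ 51·9 = 459 ≡ 14 (mod 89).

14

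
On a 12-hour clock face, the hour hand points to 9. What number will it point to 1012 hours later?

1

1012 − 84·12 = 4, so 1012 ≡ 4 (mod 12).
9 + 4 → 1 on a 12-hour dial.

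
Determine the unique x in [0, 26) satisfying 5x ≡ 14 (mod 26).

5⁻¹ ≡ 21 (mod 26) because 5·21 = 105 = 4·26 + 1.
So x ≡ 21·14 = 294 ≡ 8 (mod 26).

8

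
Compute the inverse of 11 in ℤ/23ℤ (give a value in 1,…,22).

21

23 = 2·11 + 1
11 = 11·1 + 0
Back-substituting gives 11·21 ≡ 1 (mod 23).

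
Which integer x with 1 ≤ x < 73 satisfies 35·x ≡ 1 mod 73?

48

73 = 2·35 + 3
35 = 11·3 + 2
3 = 1·2 + 1
2 = 2·1 + 0
Back-substituting gives 35·48 ≡ 1 (mod 73).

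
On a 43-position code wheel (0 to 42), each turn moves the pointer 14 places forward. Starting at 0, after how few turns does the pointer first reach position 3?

34

14⁻¹ ≡ 40 (mod 43) because 14·40 = 560 = 13·43 + 1.
So x ≡ 40·3 = 120 ≡ 34 (mod 43).
Check: 14·34 = 476 = 11·43 + 3.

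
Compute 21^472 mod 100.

41

Successive squares of 21 mod 100: 21^1≡21, 21^2≡41, 21^4≡81, 21^8≡61, 21^16≡21, 21^32≡41, 21^64≡81, 21^128≡61, 21^256≡21.
472 = 8 + 16 + 64 + 128 + 256, so 21^472 ≡ 61·21·81·61·21 ≡ 41 (mod 100).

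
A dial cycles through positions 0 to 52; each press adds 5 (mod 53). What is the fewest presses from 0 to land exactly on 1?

53 = 10·5 + 3
5 = 1·3 + 2
3 = 1·2 + 1
2 = 2·1 + 0
Back-substituting gives 5·32 ≡ 1 (mod 53).

32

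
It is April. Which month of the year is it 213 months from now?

January

Dividing 213 by 12 gives quotient 17 and remainder 9.
April + 9 months → January.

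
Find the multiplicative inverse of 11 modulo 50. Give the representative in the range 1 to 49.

41

50 = 4·11 + 6
11 = 1·6 + 5
6 = 1·5 + 1
5 = 5·1 + 0
Back-substituting gives 11·41 ≡ 1 (mod 50).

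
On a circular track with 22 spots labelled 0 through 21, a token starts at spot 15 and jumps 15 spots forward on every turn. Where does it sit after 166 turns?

166·15 = 2490.
2490 − 113·22 = 4, so 2490 ≡ 4 (mod 22).
(15 + 4) mod 22 = 19.

19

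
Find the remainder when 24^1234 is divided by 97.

81

By repeated squaring mod 97: 24^1≡24, 24^2≡91, 24^4≡36, 24^8≡35, 24^16≡61, 24^32≡35, 24^64≡61, 24^128≡35, 24^256≡61, 24^512≡35, 24^1024≡61.
Since 1234 = 2 + 16 + 64 + 128 + 1024 in binary, 24^1234 ≡ 91·61·61·35·61 ≡ 81 (mod 97).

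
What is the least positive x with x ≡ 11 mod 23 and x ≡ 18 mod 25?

218

x ≡ 11 (mod 23) gives x ∈ {11, 34, 57, 80, 103, 126, 149, 172, …}.
The first of these with x mod 25 = 18 is 218.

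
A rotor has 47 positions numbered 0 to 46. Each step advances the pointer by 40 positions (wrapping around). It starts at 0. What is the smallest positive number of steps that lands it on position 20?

40⁻¹ ≡ 20 (mod 47) because 40·20 = 800 = 17·47 + 1.
Multiplying both sides by 20: x ≡ 20·20 = 400 ≡ 24 (mod 47).
Check: 40·24 = 960 = 20·47 + 20.

24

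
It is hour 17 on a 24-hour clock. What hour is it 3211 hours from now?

12

3211 mod 24 = 19 (since 133·24 = 3192).
(17 + 19) mod 24 = 12.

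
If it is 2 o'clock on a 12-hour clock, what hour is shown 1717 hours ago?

1

1717 mod 12 = 1 (since 143·12 = 1716).
2 − 1 → 1 on a 12-hour dial.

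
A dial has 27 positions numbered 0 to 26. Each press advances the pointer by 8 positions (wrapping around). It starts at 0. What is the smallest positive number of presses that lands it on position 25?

8⁻¹ ≡ 17 (mod 27) because 8·17 = 136 = 5·27 + 1.
Multiplying both sides by 17: x ≡ 17·25 = 425 ≡ 20 (mod 27).
Check: 8·20 = 160 = 5·27 + 25.

20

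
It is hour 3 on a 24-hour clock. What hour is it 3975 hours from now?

3975 − 165·24 = 15, so 3975 ≡ 15 (mod 24).
(3 + 15) mod 24 = 18.

18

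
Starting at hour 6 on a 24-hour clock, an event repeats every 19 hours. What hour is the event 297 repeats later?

297·19 = 5643.
5643 mod 24 = 3 (since 235·24 = 5640).
(6 + 3) mod 24 = 9.

9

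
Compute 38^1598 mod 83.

59

Successive squares of 38 mod 83: 38^1≡38, 38^2≡33, 38^4≡10, 38^8≡17, 38^16≡40, 38^32≡23, 38^64≡31, 38^128≡48, 38^256≡63, 38^512≡68, 38^1024≡59.
1598 = 2 + 4 + 8 + 16 + 32 + 512 + 1024, so 38^1598 ≡ 33·10·17·40·23·68·59 ≡ 59 (mod 83).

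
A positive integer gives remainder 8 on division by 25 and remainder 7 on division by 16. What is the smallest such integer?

183

x ≡ 7 (mod 16) gives x ∈ {7, 23, 39, 55, 71, 87, 103, 119, …}.
The first of these with x mod 25 = 8 is 183.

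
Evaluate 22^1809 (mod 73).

Successive squares of 22 mod 73: 22^1≡22, 22^2≡46, 22^4≡72, 22^8≡1, 22^16≡1, 22^32≡1, 22^64≡1, 22^128≡1, 22^256≡1, 22^512≡1, 22^1024≡1.
Since 1809 = 1 + 16 + 256 + 512 + 1024 in binary, 22^1809 ≡ 22·1·1·1·1 ≡ 22 (mod 73).

22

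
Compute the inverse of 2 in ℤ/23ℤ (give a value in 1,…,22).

12

2·12 = 24 = 1·23 + 1, so 2⁻¹ ≡ 12 (mod 23).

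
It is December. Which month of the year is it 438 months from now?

438 mod 12 = 6 (since 36·12 = 432).
December + 6 months → June.

June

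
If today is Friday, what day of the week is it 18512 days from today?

Tuesday

18512 − 2644·7 = 4, so 18512 ≡ 4 (mod 7).
Friday + 4 days → Tuesday.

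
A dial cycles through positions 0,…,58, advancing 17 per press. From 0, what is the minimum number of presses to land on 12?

25

17⁻¹ ≡ 7 (mod 59) because 17·7 = 119 = 2·59 + 1.
So x ≡ 7·12 = 84 ≡ 25 (mod 59).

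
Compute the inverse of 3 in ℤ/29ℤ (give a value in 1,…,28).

10

3·10 = 30 = 1·29 + 1, so 3⁻¹ ≡ 10 (mod 29).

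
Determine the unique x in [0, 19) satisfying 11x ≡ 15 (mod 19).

10

The inverse of 11 mod 19 is 7 (since 11·7 = 77 ≡ 1).
So x ≡ 7·15 = 105 ≡ 10 (mod 19).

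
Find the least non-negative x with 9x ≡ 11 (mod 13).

7

The inverse of 9 mod 13 is 3 (since 9·3 = 27 ≡ 1).
So x ≡ 3·11 = 33 ≡ 7 (mod 13).
Check: 9·7 = 63 = 4·13 + 11.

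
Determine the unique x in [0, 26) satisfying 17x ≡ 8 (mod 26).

17⁻¹ ≡ 23 (mod 26) because 17·23 = 391 = 15·26 + 1.
Multiplying both sides by 23: x ≡ 23·8 = 184 ≡ 2 (mod 26).
Check: 17·2 = 34 = 1·26 + 8.

2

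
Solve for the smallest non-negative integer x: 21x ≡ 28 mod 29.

21⁻¹ ≡ 18 (mod 29) because 21·18 = 378 = 13·29 + 1.
So x ≡ 18·28 = 504 ≡ 11 (mod 29).
Check: 21·11 = 231 = 7·29 + 28.

11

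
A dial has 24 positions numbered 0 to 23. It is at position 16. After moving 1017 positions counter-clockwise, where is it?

1017 = 42·24 + 9, so 1017 mod 24 = 9.
(16 − 9) mod 24 = 7.

7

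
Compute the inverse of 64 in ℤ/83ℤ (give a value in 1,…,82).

64·48 = 3072 = 37·83 + 1, so 64⁻¹ ≡ 48 (mod 83).

48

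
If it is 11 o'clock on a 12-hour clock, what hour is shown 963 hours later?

Dividing 963 by 12 gives quotient 80 and remainder 3.
11 + 3 → 2 on a 12-hour dial.

2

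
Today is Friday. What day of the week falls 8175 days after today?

Thursday

8175 = 1167·7 + 6, so 8175 mod 7 = 6.
Friday + 6 days → Thursday.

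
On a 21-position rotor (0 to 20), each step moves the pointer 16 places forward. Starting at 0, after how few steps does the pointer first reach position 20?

17

The inverse of 16 mod 21 is 4 (since 16·4 = 64 ≡ 1).
Multiplying both sides by 4: x ≡ 4·20 = 80 ≡ 17 (mod 21).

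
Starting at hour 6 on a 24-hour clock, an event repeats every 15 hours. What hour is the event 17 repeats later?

17·15 = 255.
Dividing 255 by 24 gives quotient 10 and remainder 15.
(6 + 15) mod 24 = 21.

21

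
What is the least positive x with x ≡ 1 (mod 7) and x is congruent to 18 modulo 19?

113

Since 19·3 ≡ 1 (mod 7), take x = 18 + 19·((1−18)·3 mod 7) = 18 + 19·5 = 113.
Check: 113 mod 7 = 1, 113 mod 19 = 18.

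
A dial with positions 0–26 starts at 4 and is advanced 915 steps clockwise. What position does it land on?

915 mod 27 = 24 (since 33·27 = 891).
(4 + 24) mod 27 = 1.

1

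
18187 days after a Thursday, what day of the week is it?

Friday

18187 = 2598·7 + 1, so 18187 mod 7 = 1.
Thursday + 1 day → Friday.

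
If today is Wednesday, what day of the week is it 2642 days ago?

Sunday

2642 = 377·7 + 3, so 2642 mod 7 = 3.
Wednesday − 3 days → Sunday.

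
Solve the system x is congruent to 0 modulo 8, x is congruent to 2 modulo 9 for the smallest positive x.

Since 9·1 ≡ 1 (mod 8), take x = 2 + 9·((0−2)·1 mod 8) = 2 + 9·6 = 56.
Check: 56 mod 8 = 0, 56 mod 9 = 2.

56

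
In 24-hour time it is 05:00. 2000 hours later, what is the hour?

13

Dividing 2000 by 24 gives quotient 83 and remainder 8.
(5 + 8) mod 24 = 13.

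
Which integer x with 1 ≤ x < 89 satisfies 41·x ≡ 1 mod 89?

41·76 = 3116 = 35·89 + 1, so 41⁻¹ ≡ 76 (mod 89).

76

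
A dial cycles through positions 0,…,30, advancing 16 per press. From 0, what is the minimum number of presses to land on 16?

1

The inverse of 16 mod 31 is 2 (since 16·2 = 32 ≡ 1).
Multiplying both sides by 2: x ≡ 2·16 = 32 ≡ 1 (mod 31).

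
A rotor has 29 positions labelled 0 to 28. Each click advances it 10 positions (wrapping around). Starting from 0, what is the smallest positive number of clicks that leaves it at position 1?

3

10·3 = 30 = 1·29 + 1, so 10⁻¹ ≡ 3 (mod 29).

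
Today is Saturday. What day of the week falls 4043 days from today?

4043 − 577·7 = 4, so 4043 ≡ 4 (mod 7).
Saturday + 4 days → Wednesday.

Wednesday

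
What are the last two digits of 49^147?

49

Square-and-reduce mod 100: 49^1≡49, 49^2≡1, 49^4≡1, 49^8≡1, 49^16≡1, 49^32≡1, 49^64≡1, 49^128≡1.
147 = 1 + 2 + 16 + 128, so 49^147 ≡ 49·1·1·1 ≡ 49 (mod 100).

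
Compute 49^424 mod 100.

Successive squares of 49 mod 100: 49^1≡49, 49^2≡1, 49^4≡1, 49^8≡1, 49^16≡1, 49^32≡1, 49^64≡1, 49^128≡1, 49^256≡1.
Since 424 = 8 + 32 + 128 + 256 in binary, 49^424 ≡ 1·1·1·1 ≡ 1 (mod 100).

1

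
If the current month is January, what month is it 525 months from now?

525 mod 12 = 9 (since 43·12 = 516).
January + 9 months → October.

October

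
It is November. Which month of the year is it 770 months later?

Dividing 770 by 12 gives quotient 64 and remainder 2.
November + 2 months → January.

January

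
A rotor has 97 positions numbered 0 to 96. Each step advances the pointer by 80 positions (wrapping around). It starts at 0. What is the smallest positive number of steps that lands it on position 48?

20

80⁻¹ ≡ 57 (mod 97) because 80·57 = 4560 = 47·97 + 1.
So x ≡ 57·48 = 2736 ≡ 20 (mod 97).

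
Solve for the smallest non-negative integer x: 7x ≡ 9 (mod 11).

7⁻¹ ≡ 8 (mod 11) because 7·8 = 56 = 5·11 + 1.
So x ≡ 8·9 = 72 ≡ 6 (mod 11).

6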